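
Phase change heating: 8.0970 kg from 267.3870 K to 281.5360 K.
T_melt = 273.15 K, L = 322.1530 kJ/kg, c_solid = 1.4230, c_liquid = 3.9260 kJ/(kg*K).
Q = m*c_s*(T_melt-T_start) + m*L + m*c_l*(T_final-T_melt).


Q1 (sensible, solid) = 8.0970 * 1.4230 * 5.7630 = 66.4015 kJ
Q2 (latent) = 8.0970 * 322.1530 = 2608.4728 kJ
Q3 (sensible, liquid) = 8.0970 * 3.9260 * 8.3860 = 266.5811 kJ
Q_total = 2941.4554 kJ

2941.4554 kJ


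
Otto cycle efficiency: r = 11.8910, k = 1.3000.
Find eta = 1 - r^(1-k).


r^(k-1) = 2.1017
eta = 1 - 1/2.1017 = 0.5242 = 52.4189%

52.4189%


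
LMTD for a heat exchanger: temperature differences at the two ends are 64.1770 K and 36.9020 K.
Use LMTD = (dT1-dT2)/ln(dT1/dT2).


dT1/dT2 = 1.7391
ln(dT1/dT2) = 0.5534
LMTD = 27.2750 / 0.5534 = 49.2881 K

49.2881 K


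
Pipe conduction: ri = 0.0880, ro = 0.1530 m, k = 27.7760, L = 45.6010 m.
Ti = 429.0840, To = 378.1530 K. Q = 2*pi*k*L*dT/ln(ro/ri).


dT = 50.9310 K
ln(ro/ri) = 0.5531
Q = 2*pi*27.7760*45.6010*50.9310 / 0.5531 = 732827.2569 W

732827.2569 W


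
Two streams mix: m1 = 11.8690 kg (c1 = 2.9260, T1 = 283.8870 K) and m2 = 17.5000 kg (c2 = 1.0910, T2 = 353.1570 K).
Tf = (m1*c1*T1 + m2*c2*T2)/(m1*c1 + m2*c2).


num = 16601.6748
den = 53.8212
Tf = 308.4598 K

308.4598 K


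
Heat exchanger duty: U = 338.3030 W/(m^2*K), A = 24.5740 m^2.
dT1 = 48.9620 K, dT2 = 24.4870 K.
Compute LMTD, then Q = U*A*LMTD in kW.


LMTD = 35.3224 K
Q = 338.3030 * 24.5740 * 35.3224 = 293651.6948 W = 293.6517 kW

293.6517 kW


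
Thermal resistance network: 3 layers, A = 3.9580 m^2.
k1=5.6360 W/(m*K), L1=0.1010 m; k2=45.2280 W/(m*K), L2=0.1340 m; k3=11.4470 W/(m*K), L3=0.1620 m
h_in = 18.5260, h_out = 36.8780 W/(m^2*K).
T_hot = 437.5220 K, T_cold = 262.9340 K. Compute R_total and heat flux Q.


R_conv_in = 1/(18.5260*3.9580) = 0.0136
R_1 = 0.1010/(5.6360*3.9580) = 0.0045
R_2 = 0.1340/(45.2280*3.9580) = 0.0007
R_3 = 0.1620/(11.4470*3.9580) = 0.0036
R_conv_out = 1/(36.8780*3.9580) = 0.0069
R_total = 0.0293 K/W
Q = 174.5880 / 0.0293 = 5950.3899 W

R_total = 0.0293 K/W, Q = 5950.3899 W


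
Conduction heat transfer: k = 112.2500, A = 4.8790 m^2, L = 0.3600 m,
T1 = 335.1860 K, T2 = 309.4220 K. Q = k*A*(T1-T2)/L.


dT = 25.7640 K
Q = 112.2500 * 4.8790 * 25.7640 / 0.3600 = 39194.7553 W

39194.7553 W


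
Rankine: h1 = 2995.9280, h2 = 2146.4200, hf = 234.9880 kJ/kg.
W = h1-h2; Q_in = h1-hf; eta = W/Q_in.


W = 849.5080 kJ/kg
Q_in = 2760.9400 kJ/kg
eta = 0.3077 = 30.7688%

eta = 30.7688%


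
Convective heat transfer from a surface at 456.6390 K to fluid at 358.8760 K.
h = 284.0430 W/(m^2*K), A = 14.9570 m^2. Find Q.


dT = 97.7630 K
Q = 284.0430 * 14.9570 * 97.7630 = 415339.3746 W

415339.3746 W


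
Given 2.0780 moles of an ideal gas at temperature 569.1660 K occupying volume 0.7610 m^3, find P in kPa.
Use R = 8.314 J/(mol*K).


P = nRT/V = 2.0780 * 8.314 * 569.1660 / 0.7610
= 9833.1918 / 0.7610 = 12921.4085 Pa = 12.9214 kPa

12.9214 kPa


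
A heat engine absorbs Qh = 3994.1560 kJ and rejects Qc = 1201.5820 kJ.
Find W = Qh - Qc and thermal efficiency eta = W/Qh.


W = 3994.1560 - 1201.5820 = 2792.5740 kJ
eta = 2792.5740 / 3994.1560 = 0.6992 = 69.9165%

W = 2792.5740 kJ, eta = 69.9165%


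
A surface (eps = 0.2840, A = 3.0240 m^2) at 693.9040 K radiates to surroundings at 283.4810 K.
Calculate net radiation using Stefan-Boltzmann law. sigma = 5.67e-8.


T^4 = 2.3184e+11
Tsurr^4 = 6.4580e+09
Q = 0.2840 * 5.67e-8 * 3.0240 * 2.2539e+11 = 10975.1872 W

10975.1872 W


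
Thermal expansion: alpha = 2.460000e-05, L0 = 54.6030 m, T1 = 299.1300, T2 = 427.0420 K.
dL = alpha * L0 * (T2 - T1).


dT = 127.9120 K
dL = 2.460000e-05 * 54.6030 * 127.9120 = 0.171816 m
L_final = 54.774816 m

dL = 0.171816 m


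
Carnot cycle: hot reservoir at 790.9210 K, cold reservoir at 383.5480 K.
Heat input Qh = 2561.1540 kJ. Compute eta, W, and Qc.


eta = 1 - 383.5480/790.9210 = 0.5151
W = 0.5151 * 2561.1540 = 1319.1520 kJ
Qc = 2561.1540 - 1319.1520 = 1242.0020 kJ

eta = 51.5062%, W = 1319.1520 kJ, Qc = 1242.0020 kJ


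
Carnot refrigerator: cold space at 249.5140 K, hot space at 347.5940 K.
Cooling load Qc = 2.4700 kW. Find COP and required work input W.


COP = 249.5140 / 98.0800 = 2.5440
W = 2.4700 / 2.5440 = 0.9709 kW

COP = 2.5440, W = 0.9709 kW


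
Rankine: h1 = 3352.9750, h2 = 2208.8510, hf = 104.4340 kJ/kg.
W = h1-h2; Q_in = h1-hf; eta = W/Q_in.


W = 1144.1240 kJ/kg
Q_in = 3248.5410 kJ/kg
eta = 0.3522 = 35.2196%

eta = 35.2196%


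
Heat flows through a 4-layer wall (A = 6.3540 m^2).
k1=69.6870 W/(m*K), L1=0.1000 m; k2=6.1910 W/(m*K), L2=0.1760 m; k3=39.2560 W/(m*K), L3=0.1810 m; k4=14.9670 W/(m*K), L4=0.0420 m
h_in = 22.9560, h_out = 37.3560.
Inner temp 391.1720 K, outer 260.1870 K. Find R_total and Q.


R_conv_in = 1/(22.9560*6.3540) = 0.0069
R_1 = 0.1000/(69.6870*6.3540) = 0.0002
R_2 = 0.1760/(6.1910*6.3540) = 0.0045
R_3 = 0.1810/(39.2560*6.3540) = 0.0007
R_4 = 0.0420/(14.9670*6.3540) = 0.0004
R_conv_out = 1/(37.3560*6.3540) = 0.0042
R_total = 0.0169 K/W
Q = 130.9850 / 0.0169 = 7734.1168 W

R_total = 0.0169 K/W, Q = 7734.1168 W


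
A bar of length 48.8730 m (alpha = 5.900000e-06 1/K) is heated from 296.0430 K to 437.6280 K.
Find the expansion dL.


dT = 141.5850 K
dL = 5.900000e-06 * 48.8730 * 141.5850 = 0.040826 m
L_final = 48.913826 m

dL = 0.040826 m


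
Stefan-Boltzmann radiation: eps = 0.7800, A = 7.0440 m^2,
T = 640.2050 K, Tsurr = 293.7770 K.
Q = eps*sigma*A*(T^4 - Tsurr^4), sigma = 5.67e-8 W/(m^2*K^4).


T^4 = 1.6799e+11
Tsurr^4 = 7.4485e+09
Q = 0.7800 * 5.67e-8 * 7.0440 * 1.6054e+11 = 50012.2853 W

50012.2853 W


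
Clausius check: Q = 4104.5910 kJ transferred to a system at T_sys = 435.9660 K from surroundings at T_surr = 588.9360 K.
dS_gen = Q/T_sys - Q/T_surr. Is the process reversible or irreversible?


dS_sys = 4104.5910/435.9660 = 9.4149 kJ/K
dS_surr = -4104.5910/588.9360 = -6.9695 kJ/K
dS_gen = 9.4149 - 6.9695 = 2.4454 kJ/K (irreversible)

dS_gen = 2.4454 kJ/K, irreversible


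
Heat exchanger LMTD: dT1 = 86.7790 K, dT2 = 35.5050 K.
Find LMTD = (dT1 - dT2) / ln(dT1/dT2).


dT1/dT2 = 2.4441
ln(dT1/dT2) = 0.8937
LMTD = 51.2740 / 0.8937 = 57.3733 K

57.3733 K


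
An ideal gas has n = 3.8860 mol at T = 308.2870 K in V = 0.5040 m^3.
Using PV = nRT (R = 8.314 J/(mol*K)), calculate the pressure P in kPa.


P = nRT/V = 3.8860 * 8.314 * 308.2870 / 0.5040
= 9960.1993 / 0.5040 = 19762.3002 Pa = 19.7623 kPa

19.7623 kPa


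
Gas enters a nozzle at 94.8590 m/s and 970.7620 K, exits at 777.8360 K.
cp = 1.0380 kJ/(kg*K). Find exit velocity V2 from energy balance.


dT = 192.9260 K
2*cp*1000*dT = 400514.3760
V1^2 = 8998.2299
V2 = sqrt(409512.6059) = 639.9317 m/s

639.9317 m/s


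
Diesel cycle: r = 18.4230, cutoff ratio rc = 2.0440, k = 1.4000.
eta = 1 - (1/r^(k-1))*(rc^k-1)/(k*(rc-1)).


r^(k-1) = 3.2073
rc^k = 2.7207
eta = 0.6330 = 63.2954%

63.2954%


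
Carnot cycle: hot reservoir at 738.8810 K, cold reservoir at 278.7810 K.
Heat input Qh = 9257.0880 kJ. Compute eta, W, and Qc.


eta = 1 - 278.7810/738.8810 = 0.6227
W = 0.6227 * 9257.0880 = 5764.3737 kJ
Qc = 9257.0880 - 5764.3737 = 3492.7143 kJ

eta = 62.2698%, W = 5764.3737 kJ, Qc = 3492.7143 kJ


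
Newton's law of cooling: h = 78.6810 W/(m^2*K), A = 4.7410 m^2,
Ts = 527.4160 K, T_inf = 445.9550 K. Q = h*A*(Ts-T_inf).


dT = 81.4610 K
Q = 78.6810 * 4.7410 * 81.4610 = 30387.1216 W

30387.1216 W


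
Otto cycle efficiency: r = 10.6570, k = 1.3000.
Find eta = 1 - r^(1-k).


r^(k-1) = 2.0337
eta = 1 - 1/2.0337 = 0.5083 = 50.8289%

50.8289%


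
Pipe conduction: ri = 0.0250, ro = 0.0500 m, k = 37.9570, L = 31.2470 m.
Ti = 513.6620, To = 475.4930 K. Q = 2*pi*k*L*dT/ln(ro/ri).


dT = 38.1690 K
ln(ro/ri) = 0.6931
Q = 2*pi*37.9570*31.2470*38.1690 / 0.6931 = 410360.3547 W

410360.3547 W


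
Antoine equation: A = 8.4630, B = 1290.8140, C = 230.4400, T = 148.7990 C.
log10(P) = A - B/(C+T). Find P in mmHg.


C+T = 379.2390
B/(C+T) = 3.4037
log10(P) = 8.4630 - 3.4037 = 5.0593
P = 10^5.0593 = 114631.6926 mmHg

114631.6926 mmHg


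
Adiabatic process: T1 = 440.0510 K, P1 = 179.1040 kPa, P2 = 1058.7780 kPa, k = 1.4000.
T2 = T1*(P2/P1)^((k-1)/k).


(k-1)/k = 0.2857
(P2/P1)^exp = 1.6614
T2 = 440.0510 * 1.6614 = 731.1199 K

731.1199 K


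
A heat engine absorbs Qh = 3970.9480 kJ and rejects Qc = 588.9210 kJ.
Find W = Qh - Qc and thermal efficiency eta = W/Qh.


W = 3970.9480 - 588.9210 = 3382.0270 kJ
eta = 3382.0270 / 3970.9480 = 0.8517 = 85.1693%

W = 3382.0270 kJ, eta = 85.1693%


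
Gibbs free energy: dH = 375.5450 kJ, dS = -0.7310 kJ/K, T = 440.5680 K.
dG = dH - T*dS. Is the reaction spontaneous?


T*dS = 440.5680 * -0.7310 = -322.0552 kJ
dG = 375.5450 + 322.0552 = 697.6002 kJ (non-spontaneous)

dG = 697.6002 kJ, non-spontaneous


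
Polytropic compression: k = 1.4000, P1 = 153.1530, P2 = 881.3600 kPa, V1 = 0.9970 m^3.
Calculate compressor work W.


(k-1)/k = 0.2857
(P2/P1)^exp = 1.6487
W = 3.5000 * 153.1530 * 0.9970 * (1.6487 - 1) = 346.7017 kJ

346.7017 kJ


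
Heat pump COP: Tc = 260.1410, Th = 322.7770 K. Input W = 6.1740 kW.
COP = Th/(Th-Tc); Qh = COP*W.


COP = 322.7770 / 62.6360 = 5.1532
Qh = 5.1532 * 6.1740 = 31.8160 kW

COP = 5.1532, Qh = 31.8160 kW


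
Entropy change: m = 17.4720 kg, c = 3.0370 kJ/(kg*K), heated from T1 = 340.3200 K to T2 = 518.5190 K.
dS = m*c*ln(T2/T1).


T2/T1 = 1.5236
ln(T2/T1) = 0.4211
dS = 17.4720 * 3.0370 * 0.4211 = 22.3441 kJ/K

22.3441 kJ/K


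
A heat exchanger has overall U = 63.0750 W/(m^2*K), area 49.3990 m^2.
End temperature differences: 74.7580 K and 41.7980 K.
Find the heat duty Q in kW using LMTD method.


LMTD = 56.6900 K
Q = 63.0750 * 49.3990 * 56.6900 = 176637.0536 W = 176.6371 kW

176.6371 kW


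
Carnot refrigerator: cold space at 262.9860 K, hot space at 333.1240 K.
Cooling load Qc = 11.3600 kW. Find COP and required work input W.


COP = 262.9860 / 70.1380 = 3.7496
W = 11.3600 / 3.7496 = 3.0297 kW

COP = 3.7496, W = 3.0297 kW


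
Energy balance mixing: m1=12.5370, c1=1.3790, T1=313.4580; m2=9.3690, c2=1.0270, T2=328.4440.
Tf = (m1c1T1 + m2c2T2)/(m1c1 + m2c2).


num = 8579.5019
den = 26.9105
Tf = 318.8163 K

318.8163 K


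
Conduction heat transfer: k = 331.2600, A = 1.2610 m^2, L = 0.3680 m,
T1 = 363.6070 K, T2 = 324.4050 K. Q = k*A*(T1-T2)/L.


dT = 39.2020 K
Q = 331.2600 * 1.2610 * 39.2020 / 0.3680 = 44498.4096 W

44498.4096 W


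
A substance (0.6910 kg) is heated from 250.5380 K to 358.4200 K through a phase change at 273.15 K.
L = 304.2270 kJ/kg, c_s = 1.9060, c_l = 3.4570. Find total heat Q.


Q1 (sensible, solid) = 0.6910 * 1.9060 * 22.6120 = 29.7810 kJ
Q2 (latent) = 0.6910 * 304.2270 = 210.2209 kJ
Q3 (sensible, liquid) = 0.6910 * 3.4570 * 85.2700 = 203.6919 kJ
Q_total = 443.6938 kJ

443.6938 kJ


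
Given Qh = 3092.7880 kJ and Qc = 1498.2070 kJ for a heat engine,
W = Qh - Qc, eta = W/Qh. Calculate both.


W = 3092.7880 - 1498.2070 = 1594.5810 kJ
eta = 1594.5810 / 3092.7880 = 0.5156 = 51.5580%

W = 1594.5810 kJ, eta = 51.5580%


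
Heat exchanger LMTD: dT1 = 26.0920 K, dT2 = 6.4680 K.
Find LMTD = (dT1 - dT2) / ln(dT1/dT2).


dT1/dT2 = 4.0340
ln(dT1/dT2) = 1.3948
LMTD = 19.6240 / 1.3948 = 14.0698 K

14.0698 K


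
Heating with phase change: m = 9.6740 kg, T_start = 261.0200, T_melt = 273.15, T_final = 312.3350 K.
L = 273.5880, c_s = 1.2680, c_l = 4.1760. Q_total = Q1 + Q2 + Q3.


Q1 (sensible, solid) = 9.6740 * 1.2680 * 12.1300 = 148.7942 kJ
Q2 (latent) = 9.6740 * 273.5880 = 2646.6903 kJ
Q3 (sensible, liquid) = 9.6740 * 4.1760 * 39.1850 = 1583.0201 kJ
Q_total = 4378.5046 kJ

4378.5046 kJ


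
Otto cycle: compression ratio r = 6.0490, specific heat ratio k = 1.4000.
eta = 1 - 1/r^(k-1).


r^(k-1) = 2.0543
eta = 1 - 1/2.0543 = 0.5132 = 51.3227%

51.3227%


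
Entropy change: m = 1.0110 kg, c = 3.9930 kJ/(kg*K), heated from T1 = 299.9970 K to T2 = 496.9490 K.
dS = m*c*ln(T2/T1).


T2/T1 = 1.6565
ln(T2/T1) = 0.5047
dS = 1.0110 * 3.9930 * 0.5047 = 2.0375 kJ/K

2.0375 kJ/K


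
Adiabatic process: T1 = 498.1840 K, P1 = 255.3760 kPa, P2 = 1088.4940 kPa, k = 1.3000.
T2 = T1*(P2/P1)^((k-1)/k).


(k-1)/k = 0.2308
(P2/P1)^exp = 1.3973
T2 = 498.1840 * 1.3973 = 696.1337 K

696.1337 K


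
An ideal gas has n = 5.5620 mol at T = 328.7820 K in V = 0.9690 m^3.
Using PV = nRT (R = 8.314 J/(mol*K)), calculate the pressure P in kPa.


P = nRT/V = 5.5620 * 8.314 * 328.7820 / 0.9690
= 15203.6911 / 0.9690 = 15690.0837 Pa = 15.6901 kPa

15.6901 kPa


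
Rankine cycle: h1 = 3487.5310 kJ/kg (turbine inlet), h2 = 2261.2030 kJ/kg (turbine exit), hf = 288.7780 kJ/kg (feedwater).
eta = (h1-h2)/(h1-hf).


W = 1226.3280 kJ/kg
Q_in = 3198.7530 kJ/kg
eta = 0.3834 = 38.3377%

eta = 38.3377%


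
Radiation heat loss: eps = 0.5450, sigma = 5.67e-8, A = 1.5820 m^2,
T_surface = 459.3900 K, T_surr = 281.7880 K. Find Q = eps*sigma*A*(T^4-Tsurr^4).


T^4 = 4.4538e+10
Tsurr^4 = 6.3051e+09
Q = 0.5450 * 5.67e-8 * 1.5820 * 3.8232e+10 = 1869.0387 W

1869.0387 W


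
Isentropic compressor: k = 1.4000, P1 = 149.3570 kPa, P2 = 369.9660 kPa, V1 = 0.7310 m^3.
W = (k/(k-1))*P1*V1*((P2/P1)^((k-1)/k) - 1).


(k-1)/k = 0.2857
(P2/P1)^exp = 1.2958
W = 3.5000 * 149.3570 * 0.7310 * (1.2958 - 1) = 113.0514 kJ

113.0514 kJ


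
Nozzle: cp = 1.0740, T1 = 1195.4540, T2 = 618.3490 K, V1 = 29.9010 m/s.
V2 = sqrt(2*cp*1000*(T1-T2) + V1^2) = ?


dT = 577.1050 K
2*cp*1000*dT = 1239621.5400
V1^2 = 894.0698
V2 = sqrt(1240515.6098) = 1113.7844 m/s

1113.7844 m/s


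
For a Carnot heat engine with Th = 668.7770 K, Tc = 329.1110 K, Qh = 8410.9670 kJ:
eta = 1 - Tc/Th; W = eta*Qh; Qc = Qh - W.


eta = 1 - 329.1110/668.7770 = 0.5079
W = 0.5079 * 8410.9670 = 4271.8567 kJ
Qc = 8410.9670 - 4271.8567 = 4139.1103 kJ

eta = 50.7891%, W = 4271.8567 kJ, Qc = 4139.1103 kJ


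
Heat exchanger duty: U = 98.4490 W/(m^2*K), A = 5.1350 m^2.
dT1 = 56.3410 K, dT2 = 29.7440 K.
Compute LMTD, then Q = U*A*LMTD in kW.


LMTD = 41.6362 K
Q = 98.4490 * 5.1350 * 41.6362 = 21048.5822 W = 21.0486 kW

21.0486 kW


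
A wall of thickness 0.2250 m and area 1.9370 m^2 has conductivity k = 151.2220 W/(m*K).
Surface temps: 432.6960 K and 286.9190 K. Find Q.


dT = 145.7770 K
Q = 151.2220 * 1.9370 * 145.7770 / 0.2250 = 189780.2824 W

189780.2824 W


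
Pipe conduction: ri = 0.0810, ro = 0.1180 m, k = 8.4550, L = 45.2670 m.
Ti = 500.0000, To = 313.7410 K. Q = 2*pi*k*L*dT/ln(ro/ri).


dT = 186.2590 K
ln(ro/ri) = 0.3762
Q = 2*pi*8.4550*45.2670*186.2590 / 0.3762 = 1190509.1127 W

1190509.1127 W


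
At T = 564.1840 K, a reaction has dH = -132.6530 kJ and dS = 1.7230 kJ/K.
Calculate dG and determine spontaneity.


T*dS = 564.1840 * 1.7230 = 972.0890 kJ
dG = -132.6530 - 972.0890 = -1104.7420 kJ (spontaneous)

dG = -1104.7420 kJ, spontaneous


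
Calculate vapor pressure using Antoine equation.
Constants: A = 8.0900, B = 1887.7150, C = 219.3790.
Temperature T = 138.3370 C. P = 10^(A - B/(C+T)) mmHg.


C+T = 357.7160
B/(C+T) = 5.2771
log10(P) = 8.0900 - 5.2771 = 2.8129
P = 10^2.8129 = 649.9302 mmHg

649.9302 mmHg


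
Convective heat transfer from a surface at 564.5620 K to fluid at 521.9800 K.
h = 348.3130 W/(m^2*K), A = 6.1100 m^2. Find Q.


dT = 42.5820 K
Q = 348.3130 * 6.1100 * 42.5820 = 90622.6901 W

90622.6901 W


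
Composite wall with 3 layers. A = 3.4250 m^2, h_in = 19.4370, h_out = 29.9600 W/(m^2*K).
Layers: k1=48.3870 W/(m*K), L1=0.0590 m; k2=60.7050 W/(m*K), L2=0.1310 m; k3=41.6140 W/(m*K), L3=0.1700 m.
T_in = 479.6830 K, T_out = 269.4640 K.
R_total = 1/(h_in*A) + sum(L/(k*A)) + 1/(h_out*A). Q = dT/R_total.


R_conv_in = 1/(19.4370*3.4250) = 0.0150
R_1 = 0.0590/(48.3870*3.4250) = 0.0004
R_2 = 0.1310/(60.7050*3.4250) = 0.0006
R_3 = 0.1700/(41.6140*3.4250) = 0.0012
R_conv_out = 1/(29.9600*3.4250) = 0.0097
R_total = 0.0269 K/W
Q = 210.2190 / 0.0269 = 7801.6159 W

R_total = 0.0269 K/W, Q = 7801.6159 W


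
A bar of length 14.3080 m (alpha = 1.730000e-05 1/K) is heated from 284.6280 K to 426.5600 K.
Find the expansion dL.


dT = 141.9320 K
dL = 1.730000e-05 * 14.3080 * 141.9320 = 0.035132 m
L_final = 14.343132 m

dL = 0.035132 m


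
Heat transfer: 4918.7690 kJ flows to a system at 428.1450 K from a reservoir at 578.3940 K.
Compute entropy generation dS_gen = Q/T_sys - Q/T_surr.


dS_sys = 4918.7690/428.1450 = 11.4886 kJ/K
dS_surr = -4918.7690/578.3940 = -8.5042 kJ/K
dS_gen = 11.4886 - 8.5042 = 2.9844 kJ/K (irreversible)

dS_gen = 2.9844 kJ/K, irreversible


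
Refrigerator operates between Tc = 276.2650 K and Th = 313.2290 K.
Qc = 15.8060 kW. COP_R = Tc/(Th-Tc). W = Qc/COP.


COP = 276.2650 / 36.9640 = 7.4739
W = 15.8060 / 7.4739 = 2.1148 kW

COP = 7.4739, W = 2.1148 kW


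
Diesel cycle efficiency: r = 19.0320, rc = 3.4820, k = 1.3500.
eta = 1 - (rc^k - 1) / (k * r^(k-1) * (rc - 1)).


r^(k-1) = 2.8043
rc^k = 5.3885
eta = 0.5330 = 53.2951%

53.2951%


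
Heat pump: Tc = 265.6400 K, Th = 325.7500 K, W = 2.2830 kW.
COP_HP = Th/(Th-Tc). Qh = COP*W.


COP = 325.7500 / 60.1100 = 5.4192
Qh = 5.4192 * 2.2830 = 12.3721 kW

COP = 5.4192, Qh = 12.3721 kW


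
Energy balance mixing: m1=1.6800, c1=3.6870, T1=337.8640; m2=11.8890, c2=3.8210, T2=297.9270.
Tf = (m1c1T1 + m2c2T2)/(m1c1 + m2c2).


num = 15626.9724
den = 51.6220
Tf = 302.7191 K

302.7191 K


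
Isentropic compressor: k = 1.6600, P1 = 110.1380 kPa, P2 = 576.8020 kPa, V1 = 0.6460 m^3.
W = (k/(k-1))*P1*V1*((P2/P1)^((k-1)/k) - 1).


(k-1)/k = 0.3976
(P2/P1)^exp = 1.9315
W = 2.5152 * 110.1380 * 0.6460 * (1.9315 - 1) = 166.6994 kJ

166.6994 kJ


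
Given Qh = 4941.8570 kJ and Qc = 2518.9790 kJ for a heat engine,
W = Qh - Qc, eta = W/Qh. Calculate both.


W = 4941.8570 - 2518.9790 = 2422.8780 kJ
eta = 2422.8780 / 4941.8570 = 0.4903 = 49.0277%

W = 2422.8780 kJ, eta = 49.0277%


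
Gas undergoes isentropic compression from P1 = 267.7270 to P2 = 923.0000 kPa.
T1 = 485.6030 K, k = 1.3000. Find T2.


(k-1)/k = 0.2308
(P2/P1)^exp = 1.3306
T2 = 485.6030 * 1.3306 = 646.1331 K

646.1331 K


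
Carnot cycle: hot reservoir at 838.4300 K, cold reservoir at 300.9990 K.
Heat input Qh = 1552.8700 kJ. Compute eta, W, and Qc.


eta = 1 - 300.9990/838.4300 = 0.6410
W = 0.6410 * 1552.8700 = 995.3848 kJ
Qc = 1552.8700 - 995.3848 = 557.4852 kJ

eta = 64.0997%, W = 995.3848 kJ, Qc = 557.4852 kJ


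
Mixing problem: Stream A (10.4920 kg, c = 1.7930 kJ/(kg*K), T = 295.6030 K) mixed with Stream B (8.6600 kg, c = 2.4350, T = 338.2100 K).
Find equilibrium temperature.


num = 12692.7978
den = 39.8993
Tf = 318.1212 K

318.1212 K


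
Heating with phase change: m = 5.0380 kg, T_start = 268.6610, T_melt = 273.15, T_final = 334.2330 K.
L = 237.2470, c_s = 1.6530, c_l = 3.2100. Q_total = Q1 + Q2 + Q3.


Q1 (sensible, solid) = 5.0380 * 1.6530 * 4.4890 = 37.3836 kJ
Q2 (latent) = 5.0380 * 237.2470 = 1195.2504 kJ
Q3 (sensible, liquid) = 5.0380 * 3.2100 * 61.0830 = 987.8331 kJ
Q_total = 2220.4670 kJ

2220.4670 kJ


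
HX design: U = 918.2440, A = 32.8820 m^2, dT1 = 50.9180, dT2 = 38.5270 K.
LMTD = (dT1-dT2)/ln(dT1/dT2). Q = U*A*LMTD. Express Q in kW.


LMTD = 44.4349 K
Q = 918.2440 * 32.8820 * 44.4349 = 1341654.8864 W = 1341.6549 kW

1341.6549 kW


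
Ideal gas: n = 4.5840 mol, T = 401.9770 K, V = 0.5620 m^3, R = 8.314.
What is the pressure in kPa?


P = nRT/V = 4.5840 * 8.314 * 401.9770 / 0.5620
= 15319.8966 / 0.5620 = 27259.6025 Pa = 27.2596 kPa

27.2596 kPa


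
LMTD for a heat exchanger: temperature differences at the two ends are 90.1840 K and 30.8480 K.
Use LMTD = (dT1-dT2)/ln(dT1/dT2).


dT1/dT2 = 2.9235
ln(dT1/dT2) = 1.0728
LMTD = 59.3360 / 1.0728 = 55.3105 K

55.3105 K


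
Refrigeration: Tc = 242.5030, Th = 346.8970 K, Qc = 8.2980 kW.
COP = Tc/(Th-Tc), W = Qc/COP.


COP = 242.5030 / 104.3940 = 2.3230
W = 8.2980 / 2.3230 = 3.5722 kW

COP = 2.3230, W = 3.5722 kW


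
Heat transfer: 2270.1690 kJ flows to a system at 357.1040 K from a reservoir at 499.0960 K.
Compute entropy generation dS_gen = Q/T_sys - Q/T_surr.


dS_sys = 2270.1690/357.1040 = 6.3572 kJ/K
dS_surr = -2270.1690/499.0960 = -4.5486 kJ/K
dS_gen = 6.3572 - 4.5486 = 1.8086 kJ/K (irreversible)

dS_gen = 1.8086 kJ/K, irreversible


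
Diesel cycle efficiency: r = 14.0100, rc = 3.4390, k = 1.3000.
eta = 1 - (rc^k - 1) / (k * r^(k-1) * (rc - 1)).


r^(k-1) = 2.2077
rc^k = 4.9815
eta = 0.4312 = 43.1197%

43.1197%


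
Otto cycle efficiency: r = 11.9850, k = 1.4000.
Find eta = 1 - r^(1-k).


r^(k-1) = 2.7006
eta = 1 - 1/2.7006 = 0.6297 = 62.9708%

62.9708%


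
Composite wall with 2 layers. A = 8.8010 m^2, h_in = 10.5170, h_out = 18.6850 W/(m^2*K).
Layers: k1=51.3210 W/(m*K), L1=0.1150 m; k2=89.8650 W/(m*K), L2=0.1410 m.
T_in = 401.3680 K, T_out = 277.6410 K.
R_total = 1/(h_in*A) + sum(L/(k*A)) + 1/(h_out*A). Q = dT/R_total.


R_conv_in = 1/(10.5170*8.8010) = 0.0108
R_1 = 0.1150/(51.3210*8.8010) = 0.0003
R_2 = 0.1410/(89.8650*8.8010) = 0.0002
R_conv_out = 1/(18.6850*8.8010) = 0.0061
R_total = 0.0173 K/W
Q = 123.7270 / 0.0173 = 7144.5514 W

R_total = 0.0173 K/W, Q = 7144.5514 W


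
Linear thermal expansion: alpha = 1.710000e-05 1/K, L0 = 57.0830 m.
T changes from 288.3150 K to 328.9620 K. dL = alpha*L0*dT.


dT = 40.6470 K
dL = 1.710000e-05 * 57.0830 * 40.6470 = 0.039676 m
L_final = 57.122676 m

dL = 0.039676 m


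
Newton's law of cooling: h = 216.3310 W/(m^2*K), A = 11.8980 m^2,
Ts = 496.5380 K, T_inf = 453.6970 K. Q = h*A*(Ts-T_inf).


dT = 42.8410 K
Q = 216.3310 * 11.8980 * 42.8410 = 110268.7171 W

110268.7171 W


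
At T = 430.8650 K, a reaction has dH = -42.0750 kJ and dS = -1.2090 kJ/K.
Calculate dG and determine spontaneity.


T*dS = 430.8650 * -1.2090 = -520.9158 kJ
dG = -42.0750 + 520.9158 = 478.8408 kJ (non-spontaneous)

dG = 478.8408 kJ, non-spontaneous


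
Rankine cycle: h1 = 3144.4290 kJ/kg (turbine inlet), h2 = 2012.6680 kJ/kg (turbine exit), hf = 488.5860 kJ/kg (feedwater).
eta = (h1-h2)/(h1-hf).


W = 1131.7610 kJ/kg
Q_in = 2655.8430 kJ/kg
eta = 0.4261 = 42.6140%

eta = 42.6140%


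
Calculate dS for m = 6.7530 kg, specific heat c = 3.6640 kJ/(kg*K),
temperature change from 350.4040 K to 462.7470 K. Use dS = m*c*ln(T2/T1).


T2/T1 = 1.3206
ln(T2/T1) = 0.2781
dS = 6.7530 * 3.6640 * 0.2781 = 6.8809 kJ/K

6.8809 kJ/K


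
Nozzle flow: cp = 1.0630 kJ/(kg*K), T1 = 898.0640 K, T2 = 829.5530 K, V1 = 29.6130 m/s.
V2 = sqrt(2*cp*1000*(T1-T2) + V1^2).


dT = 68.5110 K
2*cp*1000*dT = 145654.3860
V1^2 = 876.9298
V2 = sqrt(146531.3158) = 382.7941 m/s

382.7941 m/s


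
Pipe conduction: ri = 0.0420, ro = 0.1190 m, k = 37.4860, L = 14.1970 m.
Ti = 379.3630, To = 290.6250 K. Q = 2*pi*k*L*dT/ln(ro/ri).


dT = 88.7380 K
ln(ro/ri) = 1.0415
Q = 2*pi*37.4860*14.1970*88.7380 / 1.0415 = 284914.8907 W

284914.8907 W


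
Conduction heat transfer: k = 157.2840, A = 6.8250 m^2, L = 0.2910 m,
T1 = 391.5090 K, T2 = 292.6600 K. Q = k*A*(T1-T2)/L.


dT = 98.8490 K
Q = 157.2840 * 6.8250 * 98.8490 / 0.2910 = 364641.8342 W

364641.8342 W


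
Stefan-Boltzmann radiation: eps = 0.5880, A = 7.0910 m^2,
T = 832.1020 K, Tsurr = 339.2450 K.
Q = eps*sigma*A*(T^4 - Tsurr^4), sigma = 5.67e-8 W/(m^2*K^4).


T^4 = 4.7941e+11
Tsurr^4 = 1.3245e+10
Q = 0.5880 * 5.67e-8 * 7.0910 * 4.6616e+11 = 110206.3533 W

110206.3533 W


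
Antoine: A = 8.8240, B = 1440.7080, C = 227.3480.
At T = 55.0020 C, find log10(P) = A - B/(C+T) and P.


C+T = 282.3500
B/(C+T) = 5.1026
log10(P) = 8.8240 - 5.1026 = 3.7214
P = 10^3.7214 = 5265.4967 mmHg

5265.4967 mmHg


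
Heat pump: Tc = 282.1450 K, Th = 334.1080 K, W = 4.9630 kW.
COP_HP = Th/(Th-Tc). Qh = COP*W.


COP = 334.1080 / 51.9630 = 6.4297
Qh = 6.4297 * 4.9630 = 31.9107 kW

COP = 6.4297, Qh = 31.9107 kW


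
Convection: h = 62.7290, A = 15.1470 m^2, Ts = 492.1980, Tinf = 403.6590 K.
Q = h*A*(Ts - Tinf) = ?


dT = 88.5390 K
Q = 62.7290 * 15.1470 * 88.5390 = 84125.8765 W

84125.8765 W


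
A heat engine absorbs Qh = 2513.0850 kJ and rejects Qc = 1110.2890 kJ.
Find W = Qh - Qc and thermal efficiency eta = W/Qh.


W = 2513.0850 - 1110.2890 = 1402.7960 kJ
eta = 1402.7960 / 2513.0850 = 0.5582 = 55.8197%

W = 1402.7960 kJ, eta = 55.8197%


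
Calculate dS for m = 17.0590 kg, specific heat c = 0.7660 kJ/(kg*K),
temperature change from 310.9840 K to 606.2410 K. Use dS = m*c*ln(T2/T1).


T2/T1 = 1.9494
ln(T2/T1) = 0.6675
dS = 17.0590 * 0.7660 * 0.6675 = 8.7228 kJ/K

8.7228 kJ/K


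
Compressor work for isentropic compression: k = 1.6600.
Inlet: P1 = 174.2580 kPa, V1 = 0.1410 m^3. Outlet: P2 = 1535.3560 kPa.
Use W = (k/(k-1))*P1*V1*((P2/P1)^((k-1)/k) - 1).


(k-1)/k = 0.3976
(P2/P1)^exp = 2.3754
W = 2.5152 * 174.2580 * 0.1410 * (2.3754 - 1) = 84.9948 kJ

84.9948 kJ


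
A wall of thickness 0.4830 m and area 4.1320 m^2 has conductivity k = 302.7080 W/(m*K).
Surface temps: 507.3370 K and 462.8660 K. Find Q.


dT = 44.4710 K
Q = 302.7080 * 4.1320 * 44.4710 / 0.4830 = 115163.2669 W

115163.2669 W


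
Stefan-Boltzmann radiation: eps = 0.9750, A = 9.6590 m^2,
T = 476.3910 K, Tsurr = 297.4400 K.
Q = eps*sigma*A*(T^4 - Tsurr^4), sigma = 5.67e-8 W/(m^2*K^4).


T^4 = 5.1506e+10
Tsurr^4 = 7.8270e+09
Q = 0.9750 * 5.67e-8 * 9.6590 * 4.3679e+10 = 23323.1851 W

23323.1851 W


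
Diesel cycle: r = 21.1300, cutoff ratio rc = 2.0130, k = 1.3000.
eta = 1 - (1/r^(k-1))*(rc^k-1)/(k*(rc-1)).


r^(k-1) = 2.4973
rc^k = 2.4831
eta = 0.5490 = 54.9025%

54.9025%


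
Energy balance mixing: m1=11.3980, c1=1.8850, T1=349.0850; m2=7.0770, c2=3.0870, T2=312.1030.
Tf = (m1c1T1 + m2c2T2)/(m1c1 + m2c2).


num = 14318.5918
den = 43.3319
Tf = 330.4398 K

330.4398 K


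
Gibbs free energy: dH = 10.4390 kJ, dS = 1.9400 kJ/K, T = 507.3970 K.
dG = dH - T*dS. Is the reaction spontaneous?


T*dS = 507.3970 * 1.9400 = 984.3502 kJ
dG = 10.4390 - 984.3502 = -973.9112 kJ (spontaneous)

dG = -973.9112 kJ, spontaneous


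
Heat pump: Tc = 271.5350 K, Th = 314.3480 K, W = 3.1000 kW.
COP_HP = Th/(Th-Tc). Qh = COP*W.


COP = 314.3480 / 42.8130 = 7.3423
Qh = 7.3423 * 3.1000 = 22.7613 kW

COP = 7.3423, Qh = 22.7613 kW


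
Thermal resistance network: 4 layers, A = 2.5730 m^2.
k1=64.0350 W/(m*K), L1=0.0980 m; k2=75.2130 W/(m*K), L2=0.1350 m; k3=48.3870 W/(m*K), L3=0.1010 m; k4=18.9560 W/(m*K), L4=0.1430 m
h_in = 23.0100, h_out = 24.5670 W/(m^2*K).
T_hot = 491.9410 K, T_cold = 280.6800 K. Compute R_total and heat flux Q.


R_conv_in = 1/(23.0100*2.5730) = 0.0169
R_1 = 0.0980/(64.0350*2.5730) = 0.0006
R_2 = 0.1350/(75.2130*2.5730) = 0.0007
R_3 = 0.1010/(48.3870*2.5730) = 0.0008
R_4 = 0.1430/(18.9560*2.5730) = 0.0029
R_conv_out = 1/(24.5670*2.5730) = 0.0158
R_total = 0.0377 K/W
Q = 211.2610 / 0.0377 = 5596.8904 W

R_total = 0.0377 K/W, Q = 5596.8904 W


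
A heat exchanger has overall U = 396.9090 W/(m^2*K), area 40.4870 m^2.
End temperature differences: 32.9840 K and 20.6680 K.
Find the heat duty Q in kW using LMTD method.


LMTD = 26.3480 K
Q = 396.9090 * 40.4870 * 26.3480 = 423403.1470 W = 423.4031 kW

423.4031 kW


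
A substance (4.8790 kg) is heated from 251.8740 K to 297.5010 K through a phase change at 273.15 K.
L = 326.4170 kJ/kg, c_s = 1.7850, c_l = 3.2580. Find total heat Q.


Q1 (sensible, solid) = 4.8790 * 1.7850 * 21.2760 = 185.2930 kJ
Q2 (latent) = 4.8790 * 326.4170 = 1592.5885 kJ
Q3 (sensible, liquid) = 4.8790 * 3.2580 * 24.3510 = 387.0782 kJ
Q_total = 2164.9597 kJ

2164.9597 kJ


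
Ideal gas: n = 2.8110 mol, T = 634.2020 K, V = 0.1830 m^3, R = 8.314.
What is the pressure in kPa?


P = nRT/V = 2.8110 * 8.314 * 634.2020 / 0.1830
= 14821.7155 / 0.1830 = 80992.9809 Pa = 80.9930 kPa

80.9930 kPa


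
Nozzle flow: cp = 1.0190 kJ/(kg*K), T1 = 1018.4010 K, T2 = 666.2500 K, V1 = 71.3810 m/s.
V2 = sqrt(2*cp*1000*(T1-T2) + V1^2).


dT = 352.1510 K
2*cp*1000*dT = 717683.7380
V1^2 = 5095.2472
V2 = sqrt(722778.9852) = 850.1641 m/s

850.1641 m/s


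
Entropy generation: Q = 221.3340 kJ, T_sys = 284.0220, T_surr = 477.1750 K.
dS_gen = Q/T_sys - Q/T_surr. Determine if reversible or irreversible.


dS_sys = 221.3340/284.0220 = 0.7793 kJ/K
dS_surr = -221.3340/477.1750 = -0.4638 kJ/K
dS_gen = 0.7793 - 0.4638 = 0.3154 kJ/K (irreversible)

dS_gen = 0.3154 kJ/K, irreversible


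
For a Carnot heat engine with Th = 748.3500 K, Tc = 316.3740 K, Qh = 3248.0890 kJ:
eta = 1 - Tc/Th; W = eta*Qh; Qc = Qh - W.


eta = 1 - 316.3740/748.3500 = 0.5772
W = 0.5772 * 3248.0890 = 1874.9201 kJ
Qc = 3248.0890 - 1874.9201 = 1373.1689 kJ

eta = 57.7238%, W = 1874.9201 kJ, Qc = 1373.1689 kJ


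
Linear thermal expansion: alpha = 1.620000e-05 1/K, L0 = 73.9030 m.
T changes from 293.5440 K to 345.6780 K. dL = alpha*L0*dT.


dT = 52.1340 K
dL = 1.620000e-05 * 73.9030 * 52.1340 = 0.062416 m
L_final = 73.965416 m

dL = 0.062416 m


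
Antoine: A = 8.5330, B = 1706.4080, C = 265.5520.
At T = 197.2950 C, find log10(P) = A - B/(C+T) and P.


C+T = 462.8470
B/(C+T) = 3.6868
log10(P) = 8.5330 - 3.6868 = 4.8462
P = 10^4.8462 = 70183.5383 mmHg

70183.5383 mmHg


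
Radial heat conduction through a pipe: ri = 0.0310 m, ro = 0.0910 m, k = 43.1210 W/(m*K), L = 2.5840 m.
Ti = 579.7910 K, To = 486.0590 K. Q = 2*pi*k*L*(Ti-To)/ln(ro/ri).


dT = 93.7320 K
ln(ro/ri) = 1.0769
Q = 2*pi*43.1210*2.5840*93.7320 / 1.0769 = 60937.5345 W

60937.5345 W


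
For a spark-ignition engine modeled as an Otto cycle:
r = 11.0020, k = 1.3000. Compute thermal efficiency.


r^(k-1) = 2.0532
eta = 1 - 1/2.0532 = 0.5130 = 51.2967%

51.2967%


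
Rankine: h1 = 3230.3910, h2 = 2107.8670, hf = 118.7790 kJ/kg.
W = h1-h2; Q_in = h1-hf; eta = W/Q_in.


W = 1122.5240 kJ/kg
Q_in = 3111.6120 kJ/kg
eta = 0.3608 = 36.0753%

eta = 36.0753%


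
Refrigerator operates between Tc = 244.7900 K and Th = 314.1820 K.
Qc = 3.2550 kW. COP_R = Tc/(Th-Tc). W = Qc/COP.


COP = 244.7900 / 69.3920 = 3.5276
W = 3.2550 / 3.5276 = 0.9227 kW

COP = 3.5276, W = 0.9227 kW


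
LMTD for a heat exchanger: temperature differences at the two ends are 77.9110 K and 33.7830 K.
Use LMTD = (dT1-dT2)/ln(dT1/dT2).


dT1/dT2 = 2.3062
ln(dT1/dT2) = 0.8356
LMTD = 44.1280 / 0.8356 = 52.8094 K

52.8094 K


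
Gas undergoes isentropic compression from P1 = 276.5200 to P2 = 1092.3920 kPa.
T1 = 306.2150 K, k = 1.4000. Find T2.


(k-1)/k = 0.2857
(P2/P1)^exp = 1.4807
T2 = 306.2150 * 1.4807 = 453.4177 K

453.4177 K


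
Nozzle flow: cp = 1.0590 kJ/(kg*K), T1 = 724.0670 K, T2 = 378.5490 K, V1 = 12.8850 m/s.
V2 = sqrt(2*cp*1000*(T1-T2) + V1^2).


dT = 345.5180 K
2*cp*1000*dT = 731807.1240
V1^2 = 166.0232
V2 = sqrt(731973.1472) = 855.5543 m/s

855.5543 m/s


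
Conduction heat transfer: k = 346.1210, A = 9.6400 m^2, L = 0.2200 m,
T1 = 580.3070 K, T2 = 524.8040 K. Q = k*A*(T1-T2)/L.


dT = 55.5030 K
Q = 346.1210 * 9.6400 * 55.5030 / 0.2200 = 841780.3056 W

841780.3056 W


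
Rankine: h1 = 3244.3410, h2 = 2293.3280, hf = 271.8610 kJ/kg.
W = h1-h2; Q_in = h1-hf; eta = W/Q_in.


W = 951.0130 kJ/kg
Q_in = 2972.4800 kJ/kg
eta = 0.3199 = 31.9939%

eta = 31.9939%


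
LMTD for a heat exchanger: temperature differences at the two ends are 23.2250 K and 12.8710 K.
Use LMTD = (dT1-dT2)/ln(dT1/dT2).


dT1/dT2 = 1.8044
ln(dT1/dT2) = 0.5903
LMTD = 10.3540 / 0.5903 = 17.5416 K

17.5416 K


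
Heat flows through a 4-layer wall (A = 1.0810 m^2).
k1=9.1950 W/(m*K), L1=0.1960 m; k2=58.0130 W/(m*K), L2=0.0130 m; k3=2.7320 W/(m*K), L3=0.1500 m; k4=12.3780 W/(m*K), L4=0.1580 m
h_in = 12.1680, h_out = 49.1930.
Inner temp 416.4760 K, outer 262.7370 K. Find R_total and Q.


R_conv_in = 1/(12.1680*1.0810) = 0.0760
R_1 = 0.1960/(9.1950*1.0810) = 0.0197
R_2 = 0.0130/(58.0130*1.0810) = 0.0002
R_3 = 0.1500/(2.7320*1.0810) = 0.0508
R_4 = 0.1580/(12.3780*1.0810) = 0.0118
R_conv_out = 1/(49.1930*1.0810) = 0.0188
R_total = 0.1774 K/W
Q = 153.7390 / 0.1774 = 866.8454 W

R_total = 0.1774 K/W, Q = 866.8454 W


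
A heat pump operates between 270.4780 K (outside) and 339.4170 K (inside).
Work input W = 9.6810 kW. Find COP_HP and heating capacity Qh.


COP = 339.4170 / 68.9390 = 4.9234
Qh = 4.9234 * 9.6810 = 47.6638 kW

COP = 4.9234, Qh = 47.6638 kW


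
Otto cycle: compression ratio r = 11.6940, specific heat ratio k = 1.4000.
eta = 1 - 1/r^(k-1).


r^(k-1) = 2.6741
eta = 1 - 1/2.6741 = 0.6260 = 62.6049%

62.6049%


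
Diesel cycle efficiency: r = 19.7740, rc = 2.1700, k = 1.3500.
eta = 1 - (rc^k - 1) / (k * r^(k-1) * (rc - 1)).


r^(k-1) = 2.8421
rc^k = 2.8459
eta = 0.5888 = 58.8796%

58.8796%


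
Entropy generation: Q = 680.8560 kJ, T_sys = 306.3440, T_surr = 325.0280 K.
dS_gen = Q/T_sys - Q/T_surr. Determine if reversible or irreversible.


dS_sys = 680.8560/306.3440 = 2.2225 kJ/K
dS_surr = -680.8560/325.0280 = -2.0948 kJ/K
dS_gen = 2.2225 - 2.0948 = 0.1278 kJ/K (irreversible)

dS_gen = 0.1278 kJ/K, irreversible


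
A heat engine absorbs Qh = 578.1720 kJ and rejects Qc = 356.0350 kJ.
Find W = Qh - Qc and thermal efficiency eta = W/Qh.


W = 578.1720 - 356.0350 = 222.1370 kJ
eta = 222.1370 / 578.1720 = 0.3842 = 38.4206%

W = 222.1370 kJ, eta = 38.4206%


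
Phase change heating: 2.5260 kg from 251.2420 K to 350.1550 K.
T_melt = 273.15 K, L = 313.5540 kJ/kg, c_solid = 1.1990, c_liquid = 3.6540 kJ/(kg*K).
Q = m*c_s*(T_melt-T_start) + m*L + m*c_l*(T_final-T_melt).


Q1 (sensible, solid) = 2.5260 * 1.1990 * 21.9080 = 66.3522 kJ
Q2 (latent) = 2.5260 * 313.5540 = 792.0374 kJ
Q3 (sensible, liquid) = 2.5260 * 3.6540 * 77.0050 = 710.7565 kJ
Q_total = 1569.1461 kJ

1569.1461 kJ


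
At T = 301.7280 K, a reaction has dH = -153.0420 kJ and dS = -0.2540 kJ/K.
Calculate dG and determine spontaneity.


T*dS = 301.7280 * -0.2540 = -76.6389 kJ
dG = -153.0420 + 76.6389 = -76.4031 kJ (spontaneous)

dG = -76.4031 kJ, spontaneous


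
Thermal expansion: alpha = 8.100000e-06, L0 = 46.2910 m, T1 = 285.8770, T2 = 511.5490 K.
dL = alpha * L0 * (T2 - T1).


dT = 225.6720 K
dL = 8.100000e-06 * 46.2910 * 225.6720 = 0.084617 m
L_final = 46.375617 m

dL = 0.084617 m


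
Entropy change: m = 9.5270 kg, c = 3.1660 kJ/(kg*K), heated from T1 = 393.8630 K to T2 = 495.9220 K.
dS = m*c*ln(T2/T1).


T2/T1 = 1.2591
ln(T2/T1) = 0.2304
dS = 9.5270 * 3.1660 * 0.2304 = 6.9499 kJ/K

6.9499 kJ/K


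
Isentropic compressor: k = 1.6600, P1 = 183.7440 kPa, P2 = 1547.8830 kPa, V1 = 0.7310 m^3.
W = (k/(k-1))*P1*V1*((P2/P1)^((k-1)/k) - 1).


(k-1)/k = 0.3976
(P2/P1)^exp = 2.3333
W = 2.5152 * 183.7440 * 0.7310 * (2.3333 - 1) = 450.4418 kJ

450.4418 kJ


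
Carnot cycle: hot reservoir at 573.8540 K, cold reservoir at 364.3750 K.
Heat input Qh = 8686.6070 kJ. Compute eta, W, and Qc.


eta = 1 - 364.3750/573.8540 = 0.3650
W = 0.3650 * 8686.6070 = 3170.9490 kJ
Qc = 8686.6070 - 3170.9490 = 5515.6580 kJ

eta = 36.5039%, W = 3170.9490 kJ, Qc = 5515.6580 kJ


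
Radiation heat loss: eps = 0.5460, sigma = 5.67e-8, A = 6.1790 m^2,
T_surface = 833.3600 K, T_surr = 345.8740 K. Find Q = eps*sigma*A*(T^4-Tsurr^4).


T^4 = 4.8231e+11
Tsurr^4 = 1.4311e+10
Q = 0.5460 * 5.67e-8 * 6.1790 * 4.6800e+11 = 89524.7756 W

89524.7756 W


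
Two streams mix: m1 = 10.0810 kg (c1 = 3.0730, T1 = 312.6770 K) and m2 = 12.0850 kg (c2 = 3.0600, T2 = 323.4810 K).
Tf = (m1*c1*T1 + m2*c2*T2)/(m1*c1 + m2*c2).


num = 21648.7533
den = 67.9590
Tf = 318.5560 K

318.5560 K


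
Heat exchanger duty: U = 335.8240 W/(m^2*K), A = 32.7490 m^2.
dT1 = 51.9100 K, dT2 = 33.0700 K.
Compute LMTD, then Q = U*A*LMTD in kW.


LMTD = 41.7845 K
Q = 335.8240 * 32.7490 * 41.7845 = 459541.7341 W = 459.5417 kW

459.5417 kW


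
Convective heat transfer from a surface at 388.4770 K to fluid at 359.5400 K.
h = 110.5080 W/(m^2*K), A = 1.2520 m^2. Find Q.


dT = 28.9370 K
Q = 110.5080 * 1.2520 * 28.9370 = 4003.6080 W

4003.6080 W


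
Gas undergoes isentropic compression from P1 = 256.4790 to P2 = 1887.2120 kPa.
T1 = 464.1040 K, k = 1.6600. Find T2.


(k-1)/k = 0.3976
(P2/P1)^exp = 2.2112
T2 = 464.1040 * 2.2112 = 1026.2053 K

1026.2053 K


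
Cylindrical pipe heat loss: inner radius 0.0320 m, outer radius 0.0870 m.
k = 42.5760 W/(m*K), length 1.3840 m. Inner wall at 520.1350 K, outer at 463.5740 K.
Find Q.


dT = 56.5610 K
ln(ro/ri) = 1.0002
Q = 2*pi*42.5760*1.3840*56.5610 / 1.0002 = 20937.4173 W

20937.4173 W


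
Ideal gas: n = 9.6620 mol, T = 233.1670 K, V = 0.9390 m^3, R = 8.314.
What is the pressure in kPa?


P = nRT/V = 9.6620 * 8.314 * 233.1670 / 0.9390
= 18730.2743 / 0.9390 = 19947.0440 Pa = 19.9470 kPa

19.9470 kPa


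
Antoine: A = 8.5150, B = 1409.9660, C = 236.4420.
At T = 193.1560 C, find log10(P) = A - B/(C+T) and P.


C+T = 429.5980
B/(C+T) = 3.2821
log10(P) = 8.5150 - 3.2821 = 5.2329
P = 10^5.2329 = 170978.2859 mmHg

170978.2859 mmHg


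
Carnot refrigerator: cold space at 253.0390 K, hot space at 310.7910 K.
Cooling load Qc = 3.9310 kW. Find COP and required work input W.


COP = 253.0390 / 57.7520 = 4.3815
W = 3.9310 / 4.3815 = 0.8972 kW

COP = 4.3815, W = 0.8972 kW


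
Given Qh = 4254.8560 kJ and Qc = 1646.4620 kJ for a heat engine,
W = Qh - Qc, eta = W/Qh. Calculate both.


W = 4254.8560 - 1646.4620 = 2608.3940 kJ
eta = 2608.3940 / 4254.8560 = 0.6130 = 61.3039%

W = 2608.3940 kJ, eta = 61.3039%


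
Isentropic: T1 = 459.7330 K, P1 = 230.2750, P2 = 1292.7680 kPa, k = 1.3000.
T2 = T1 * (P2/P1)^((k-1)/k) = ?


(k-1)/k = 0.2308
(P2/P1)^exp = 1.4891
T2 = 459.7330 * 1.4891 = 684.5655 K

684.5655 K


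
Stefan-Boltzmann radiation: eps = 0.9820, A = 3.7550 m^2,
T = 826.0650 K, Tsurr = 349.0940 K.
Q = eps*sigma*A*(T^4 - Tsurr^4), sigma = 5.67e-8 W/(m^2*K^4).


T^4 = 4.6565e+11
Tsurr^4 = 1.4851e+10
Q = 0.9820 * 5.67e-8 * 3.7550 * 4.5080e+11 = 94250.6092 W

94250.6092 W


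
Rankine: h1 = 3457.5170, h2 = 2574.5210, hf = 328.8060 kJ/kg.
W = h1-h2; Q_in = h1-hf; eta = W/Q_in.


W = 882.9960 kJ/kg
Q_in = 3128.7110 kJ/kg
eta = 0.2822 = 28.2224%

eta = 28.2224%


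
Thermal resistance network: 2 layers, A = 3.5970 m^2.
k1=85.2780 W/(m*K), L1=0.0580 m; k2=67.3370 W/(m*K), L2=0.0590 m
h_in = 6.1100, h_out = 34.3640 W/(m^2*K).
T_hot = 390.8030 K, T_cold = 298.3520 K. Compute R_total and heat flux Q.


R_conv_in = 1/(6.1100*3.5970) = 0.0455
R_1 = 0.0580/(85.2780*3.5970) = 0.0002
R_2 = 0.0590/(67.3370*3.5970) = 0.0002
R_conv_out = 1/(34.3640*3.5970) = 0.0081
R_total = 0.0540 K/W
Q = 92.4510 / 0.0540 = 1711.3097 W

R_total = 0.0540 K/W, Q = 1711.3097 W


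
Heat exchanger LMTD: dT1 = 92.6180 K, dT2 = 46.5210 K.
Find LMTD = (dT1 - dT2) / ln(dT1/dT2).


dT1/dT2 = 1.9909
ln(dT1/dT2) = 0.6886
LMTD = 46.0970 / 0.6886 = 66.9450 K

66.9450 K


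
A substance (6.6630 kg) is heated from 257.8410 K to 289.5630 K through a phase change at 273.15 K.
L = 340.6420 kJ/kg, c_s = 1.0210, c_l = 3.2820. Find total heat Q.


Q1 (sensible, solid) = 6.6630 * 1.0210 * 15.3090 = 104.1459 kJ
Q2 (latent) = 6.6630 * 340.6420 = 2269.6976 kJ
Q3 (sensible, liquid) = 6.6630 * 3.2820 * 16.4130 = 358.9189 kJ
Q_total = 2732.7625 kJ

2732.7625 kJ


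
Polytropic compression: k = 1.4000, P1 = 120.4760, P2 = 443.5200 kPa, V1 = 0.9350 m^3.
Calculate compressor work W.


(k-1)/k = 0.2857
(P2/P1)^exp = 1.4512
W = 3.5000 * 120.4760 * 0.9350 * (1.4512 - 1) = 177.8767 kJ

177.8767 kJ


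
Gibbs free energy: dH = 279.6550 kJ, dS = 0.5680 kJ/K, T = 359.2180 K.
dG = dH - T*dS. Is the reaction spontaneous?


T*dS = 359.2180 * 0.5680 = 204.0358 kJ
dG = 279.6550 - 204.0358 = 75.6192 kJ (non-spontaneous)

dG = 75.6192 kJ, non-spontaneous


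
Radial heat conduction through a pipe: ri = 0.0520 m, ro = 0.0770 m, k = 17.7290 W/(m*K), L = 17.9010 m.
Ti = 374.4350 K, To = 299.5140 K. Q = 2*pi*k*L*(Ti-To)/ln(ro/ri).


dT = 74.9210 K
ln(ro/ri) = 0.3926
Q = 2*pi*17.7290*17.9010*74.9210 / 0.3926 = 380572.1792 W

380572.1792 W


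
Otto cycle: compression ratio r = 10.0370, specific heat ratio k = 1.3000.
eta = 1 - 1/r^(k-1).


r^(k-1) = 1.9975
eta = 1 - 1/1.9975 = 0.4994 = 49.9368%

49.9368%
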